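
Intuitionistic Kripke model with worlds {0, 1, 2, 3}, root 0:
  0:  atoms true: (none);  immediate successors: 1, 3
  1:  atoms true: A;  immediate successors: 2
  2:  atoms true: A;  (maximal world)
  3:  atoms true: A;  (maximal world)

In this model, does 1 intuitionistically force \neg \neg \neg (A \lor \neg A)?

No

1 \nVdash \neg \neg \neg (A \lor \neg A) since 1 is accessible from 1 and 1 \Vdash \neg \neg (A \lor \neg A).
1 \Vdash \neg \neg (A \lor \neg A): no world accessible from 1 forces \neg (A \lor \neg A).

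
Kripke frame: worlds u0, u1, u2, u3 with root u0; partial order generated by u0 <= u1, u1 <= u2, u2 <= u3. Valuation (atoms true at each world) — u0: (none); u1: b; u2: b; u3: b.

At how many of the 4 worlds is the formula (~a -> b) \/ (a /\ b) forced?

u0: does not force it — u0 ||-/- (~a -> b) \/ (a /\ b): neither disjunct is forced at u0.
u1: forces it.
u2: forces it.
u3: forces it.
Worlds forcing the formula: {u1, u2, u3}.

3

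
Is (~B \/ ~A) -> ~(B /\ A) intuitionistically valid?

This is a constructively valid De Morgan direction (disjunction of negations to negated conjunction), which is intuitionistically derivable.
If ~B holds at a world then no accessible world forces B, hence none forces B /\ A; likewise for ~A.

Yes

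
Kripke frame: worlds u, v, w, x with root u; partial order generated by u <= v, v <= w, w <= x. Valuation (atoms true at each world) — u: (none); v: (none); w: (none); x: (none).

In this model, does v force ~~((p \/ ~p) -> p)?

No

v ||-/- ~~((p \/ ~p) -> p) since v is accessible from v and v ||- ~((p \/ ~p) -> p).
v ||- ~((p \/ ~p) -> p): no world accessible from v forces (p \/ ~p) -> p.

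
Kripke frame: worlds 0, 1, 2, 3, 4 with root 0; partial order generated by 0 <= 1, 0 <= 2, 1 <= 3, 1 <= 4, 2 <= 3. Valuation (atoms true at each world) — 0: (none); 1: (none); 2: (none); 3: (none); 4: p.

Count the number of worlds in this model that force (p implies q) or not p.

2

0: does not force it — 0 does not force (p implies q) or not p: neither disjunct is forced at 0.
1: does not force it — 1 does not force (p implies q) or not p: neither disjunct is forced at 1.
2: forces it.
3: forces it.
4: does not force it — 4 does not force (p implies q) or not p: neither disjunct is forced at 4.
Worlds forcing the formula: {2, 3}.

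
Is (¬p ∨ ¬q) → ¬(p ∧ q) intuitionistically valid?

This is a constructively valid De Morgan direction (disjunction of negations to negated conjunction), which is intuitionistically derivable.
If ¬p holds at a world then no accessible world forces p, hence none forces p ∧ q; likewise for ¬q.

Yes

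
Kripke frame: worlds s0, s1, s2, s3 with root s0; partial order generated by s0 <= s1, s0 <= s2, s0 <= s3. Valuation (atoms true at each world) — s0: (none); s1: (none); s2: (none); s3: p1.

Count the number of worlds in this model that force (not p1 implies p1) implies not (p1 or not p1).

2

s0: does not force it — s0 does not force (not p1 implies p1) implies not (p1 or not p1): at the accessible world s3, s3 forces not p1 implies p1 but s3 does not force not (p1 or not p1).
s1: forces it.
s2: forces it.
s3: does not force it — s3 does not force (not p1 implies p1) implies not (p1 or not p1): already at s3 itself, s3 forces not p1 implies p1 but s3 does not force not (p1 or not p1).
Worlds forcing the formula: {s1, s2}.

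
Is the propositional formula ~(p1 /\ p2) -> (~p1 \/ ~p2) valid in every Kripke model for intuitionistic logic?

This is the constructively invalid direction of De Morgan's law for conjunction, which is not intuitionistically valid.
A Kripke countermodel: worlds u0, u1, u2; order generated by u0 <= u1, u0 <= u2; atoms true at each world — u0:{}; u1:{p1}; u2:{p2}.
u0 ||-/- ~(p1 /\ p2) -> (~p1 \/ ~p2): already at u0 itself, u0 ||- ~(p1 /\ p2) but u0 ||-/- ~p1 \/ ~p2.
u0 ||-/- ~p1 \/ ~p2: neither disjunct is forced at u0.
u0 ||-/- ~p1 since u1 is accessible from u0 and u1 ||- p1.
So the root u0 does not force the formula.

No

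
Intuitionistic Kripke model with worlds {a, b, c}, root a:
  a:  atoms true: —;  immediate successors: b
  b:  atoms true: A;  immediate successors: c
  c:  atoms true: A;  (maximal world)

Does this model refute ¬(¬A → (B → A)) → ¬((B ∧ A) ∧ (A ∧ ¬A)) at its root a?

No

a ⊩ ¬(¬A → (B → A)) → ¬((B ∧ A) ∧ (A ∧ ¬A)) vacuously: no world accessible from a forces the antecedent ¬(¬A → (B → A)).
So the root a forces ¬(¬A → (B → A)) → ¬((B ∧ A) ∧ (A ∧ ¬A)); the model is not a countermodel.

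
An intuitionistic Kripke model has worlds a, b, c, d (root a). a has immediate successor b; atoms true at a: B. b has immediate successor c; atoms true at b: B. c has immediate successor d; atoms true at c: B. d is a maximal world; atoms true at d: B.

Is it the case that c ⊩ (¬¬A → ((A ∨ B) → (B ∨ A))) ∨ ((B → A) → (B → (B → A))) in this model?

c ⊩ (¬¬A → ((A ∨ B) → (B ∨ A))) ∨ ((B → A) → (B → (B → A))) via the disjunct ¬¬A → ((A ∨ B) → (B ∨ A)).

Yes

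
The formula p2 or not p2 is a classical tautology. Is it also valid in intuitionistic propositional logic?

No

This is the law of excluded middle, which is not intuitionistically valid.
A Kripke countermodel: worlds 0, 1; order generated by 0 <= 1; atoms true at each world — 0:{}; 1:{p2}.
0 does not force p2 or not p2: neither disjunct is forced at 0.
0 lacks atom p2, so 0 does not force p2.
So the root 0 does not force the formula.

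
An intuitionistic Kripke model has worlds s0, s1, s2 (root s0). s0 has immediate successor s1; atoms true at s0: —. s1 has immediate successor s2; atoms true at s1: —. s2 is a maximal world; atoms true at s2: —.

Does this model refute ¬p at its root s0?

s0 ⊩ ¬p: no world accessible from s0 forces p.
So the root s0 forces ¬p; the model is not a countermodel.

No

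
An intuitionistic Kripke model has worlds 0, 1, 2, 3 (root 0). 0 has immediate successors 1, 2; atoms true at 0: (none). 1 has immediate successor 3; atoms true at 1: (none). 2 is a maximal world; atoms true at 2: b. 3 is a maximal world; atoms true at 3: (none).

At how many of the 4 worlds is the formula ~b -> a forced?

1

0: does not force it — 0 ||-/- ~b -> a: at the accessible world 1, 1 ||- ~b but 1 ||-/- a.
1: does not force it — 1 ||-/- ~b -> a: already at 1 itself, 1 ||- ~b but 1 ||-/- a.
2: forces it.
3: does not force it.
Worlds forcing the formula: {2}.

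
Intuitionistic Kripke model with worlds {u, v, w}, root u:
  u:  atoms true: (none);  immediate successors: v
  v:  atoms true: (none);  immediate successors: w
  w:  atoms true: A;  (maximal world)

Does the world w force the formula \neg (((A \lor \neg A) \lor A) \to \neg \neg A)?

No

w \nVdash \neg (((A \lor \neg A) \lor A) \to \neg \neg A) since w is accessible from w and w \Vdash ((A \lor \neg A) \lor A) \to \neg \neg A.
w \Vdash ((A \lor \neg A) \lor A) \to \neg \neg A: every world accessible from w that forces (A \lor \neg A) \lor A (namely w) also forces \neg \neg A.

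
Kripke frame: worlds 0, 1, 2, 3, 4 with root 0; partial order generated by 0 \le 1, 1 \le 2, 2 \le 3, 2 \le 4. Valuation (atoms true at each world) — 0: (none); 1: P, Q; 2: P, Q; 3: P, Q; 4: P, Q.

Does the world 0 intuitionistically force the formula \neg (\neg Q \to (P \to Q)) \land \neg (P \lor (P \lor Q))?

0 \nVdash \neg (\neg Q \to (P \to Q)) \land \neg (P \lor (P \lor Q)) since 0 fails \neg (\neg Q \to (P \to Q)).

No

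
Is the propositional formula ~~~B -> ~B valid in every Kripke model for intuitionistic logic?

Yes

This is triple-negation reduction, which is intuitionistically derivable.
Assume ~~~B and suppose B. Then ~~B (double-negation introduction), contradicting ~~~B. So ~B.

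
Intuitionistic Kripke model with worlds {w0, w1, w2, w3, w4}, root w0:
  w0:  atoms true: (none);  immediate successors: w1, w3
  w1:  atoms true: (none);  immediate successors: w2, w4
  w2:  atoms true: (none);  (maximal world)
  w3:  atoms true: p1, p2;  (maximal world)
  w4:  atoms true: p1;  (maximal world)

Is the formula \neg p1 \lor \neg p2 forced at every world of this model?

No

Not every world: w0 \nVdash \neg p1 \lor \neg p2.
w0 \nVdash \neg p1 \lor \neg p2: neither disjunct is forced at w0.
w0 \nVdash \neg p1 since w3 is accessible from w0 and w3 \Vdash p1.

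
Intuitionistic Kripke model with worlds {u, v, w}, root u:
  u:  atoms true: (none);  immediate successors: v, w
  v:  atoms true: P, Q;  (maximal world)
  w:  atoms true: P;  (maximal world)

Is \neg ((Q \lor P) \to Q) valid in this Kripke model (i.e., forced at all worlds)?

Not every world: u \nVdash \neg ((Q \lor P) \to Q).
u \nVdash \neg ((Q \lor P) \to Q) since v is accessible from u and v \Vdash (Q \lor P) \to Q.
v \Vdash (Q \lor P) \to Q: every world accessible from v that forces Q \lor P (namely v) also forces Q.

No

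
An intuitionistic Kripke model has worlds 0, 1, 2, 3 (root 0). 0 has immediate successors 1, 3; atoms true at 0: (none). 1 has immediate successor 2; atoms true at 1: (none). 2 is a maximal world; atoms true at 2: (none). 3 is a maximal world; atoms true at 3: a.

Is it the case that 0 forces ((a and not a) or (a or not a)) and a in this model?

0 does not force ((a and not a) or (a or not a)) and a since 0 fails (a and not a) or (a or not a).

No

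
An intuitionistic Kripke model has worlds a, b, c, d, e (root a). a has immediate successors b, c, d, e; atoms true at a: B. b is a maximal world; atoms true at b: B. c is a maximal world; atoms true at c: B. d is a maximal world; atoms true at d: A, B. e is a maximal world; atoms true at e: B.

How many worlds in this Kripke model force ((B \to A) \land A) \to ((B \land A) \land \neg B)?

3

a: does not force it — a \nVdash ((B \to A) \land A) \to ((B \land A) \land \neg B): at the accessible world d, d \Vdash (B \to A) \land A but d \nVdash (B \land A) \land \neg B.
b: forces it.
c: forces it.
d: does not force it — d \nVdash ((B \to A) \land A) \to ((B \land A) \land \neg B): already at d itself, d \Vdash (B \to A) \land A but d \nVdash (B \land A) \land \neg B.
e: forces it.
Worlds forcing the formula: {b, c, e}.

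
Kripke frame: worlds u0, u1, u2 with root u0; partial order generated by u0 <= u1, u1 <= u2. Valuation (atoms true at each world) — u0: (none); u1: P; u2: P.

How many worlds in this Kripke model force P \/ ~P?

u0: does not force it — u0 ||-/- P \/ ~P: neither disjunct is forced at u0.
u1: forces it.
u2: forces it.
Worlds forcing the formula: {u1, u2}.

2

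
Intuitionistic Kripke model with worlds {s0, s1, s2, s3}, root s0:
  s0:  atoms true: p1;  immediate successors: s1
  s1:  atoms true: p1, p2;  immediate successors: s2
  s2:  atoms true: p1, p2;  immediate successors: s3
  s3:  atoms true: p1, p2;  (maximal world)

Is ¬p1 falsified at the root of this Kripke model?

Yes

s0 ⊮ ¬p1 since s0 is accessible from s0 and s0 ⊩ p1.
So the root s0 does not force ¬p1; the model is a countermodel.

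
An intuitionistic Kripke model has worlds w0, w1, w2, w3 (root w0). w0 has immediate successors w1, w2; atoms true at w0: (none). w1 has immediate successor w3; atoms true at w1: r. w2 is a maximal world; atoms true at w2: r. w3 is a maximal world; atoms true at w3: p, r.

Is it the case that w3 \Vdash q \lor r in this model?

w3 \Vdash q \lor r via the disjunct r.

Yes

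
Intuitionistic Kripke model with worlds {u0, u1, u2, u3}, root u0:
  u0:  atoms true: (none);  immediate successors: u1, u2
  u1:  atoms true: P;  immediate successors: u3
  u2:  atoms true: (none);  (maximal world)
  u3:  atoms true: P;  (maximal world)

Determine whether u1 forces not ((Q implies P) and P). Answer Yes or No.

u1 does not force not ((Q implies P) and P) since u1 is accessible from u1 and u1 forces (Q implies P) and P.
u1 forces (Q implies P) and P since u1 forces both conjuncts.

No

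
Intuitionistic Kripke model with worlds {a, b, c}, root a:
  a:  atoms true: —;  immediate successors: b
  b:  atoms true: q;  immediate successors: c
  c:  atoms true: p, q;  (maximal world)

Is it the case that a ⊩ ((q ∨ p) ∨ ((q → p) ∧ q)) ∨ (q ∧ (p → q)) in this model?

a ⊮ ((q ∨ p) ∨ ((q → p) ∧ q)) ∨ (q ∧ (p → q)): neither disjunct is forced at a.
a ⊮ (q ∨ p) ∨ ((q → p) ∧ q): neither disjunct is forced at a.
a ⊮ q ∨ p: neither disjunct is forced at a.

No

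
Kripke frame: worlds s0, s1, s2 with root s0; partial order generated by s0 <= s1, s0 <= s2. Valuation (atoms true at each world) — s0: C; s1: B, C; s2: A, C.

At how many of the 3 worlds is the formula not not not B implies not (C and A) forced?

s0: does not force it — s0 does not force not not not B implies not (C and A): at the accessible world s2, s2 forces not not not B but s2 does not force not (C and A).
s1: forces it.
s2: does not force it — s2 does not force not not not B implies not (C and A): already at s2 itself, s2 forces not not not B but s2 does not force not (C and A).
Worlds forcing the formula: {s1}.

1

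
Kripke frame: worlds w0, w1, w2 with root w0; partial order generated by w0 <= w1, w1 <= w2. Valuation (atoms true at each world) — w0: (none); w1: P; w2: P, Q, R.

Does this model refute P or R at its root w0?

Yes

w0 does not force P or R: neither disjunct is forced at w0.
w0 lacks atom P, so w0 does not force P.
So the root w0 does not force P or R; the model is a countermodel.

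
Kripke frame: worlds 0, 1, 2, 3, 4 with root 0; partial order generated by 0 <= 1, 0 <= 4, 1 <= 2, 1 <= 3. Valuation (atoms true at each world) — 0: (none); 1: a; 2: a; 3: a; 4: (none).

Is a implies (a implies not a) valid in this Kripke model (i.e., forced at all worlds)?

Not every world: 0 does not force a implies (a implies not a).
0 does not force a implies (a implies not a): at the accessible world 1, 1 forces a but 1 does not force a implies not a.
1 does not force a implies not a: already at 1 itself, 1 forces a but 1 does not force not a.
1 does not force not a since 1 is accessible from 1 and 1 forces a.

No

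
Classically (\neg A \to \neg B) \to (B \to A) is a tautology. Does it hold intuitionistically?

No

This is the converse of contraposition, which is not intuitionistically valid.
A Kripke countermodel: worlds u, v; order generated by u \le v; atoms true at each world — u:{B}; v:{A,B}.
u \nVdash (\neg A \to \neg B) \to (B \to A): already at u itself, u \Vdash \neg A \to \neg B but u \nVdash B \to A.
u \nVdash B \to A: already at u itself, u \Vdash B but u \nVdash A.
u lacks atom A, so u \nVdash A.
So the root u does not force the formula.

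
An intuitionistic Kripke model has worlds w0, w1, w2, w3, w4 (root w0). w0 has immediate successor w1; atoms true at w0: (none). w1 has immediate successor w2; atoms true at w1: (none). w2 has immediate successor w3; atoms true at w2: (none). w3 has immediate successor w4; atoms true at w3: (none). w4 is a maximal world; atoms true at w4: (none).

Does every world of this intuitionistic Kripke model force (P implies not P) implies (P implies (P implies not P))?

w0 forces (P implies not P) implies (P implies (P implies not P)): every world accessible from w0 that forces P implies not P (namely w0, w1, w2, w3, w4) also forces P implies (P implies not P).
Since the root w0 forces (P implies not P) implies (P implies (P implies not P)) and forcing is persistent (monotone upward), every world forces it.

Yes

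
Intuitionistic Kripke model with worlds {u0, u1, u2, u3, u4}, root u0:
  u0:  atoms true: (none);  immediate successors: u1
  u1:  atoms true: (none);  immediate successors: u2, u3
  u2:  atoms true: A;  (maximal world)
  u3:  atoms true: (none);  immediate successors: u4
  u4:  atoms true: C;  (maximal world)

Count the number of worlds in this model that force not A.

u0: does not force it — u0 does not force not A since u2 is accessible from u0 and u2 forces A.
u1: does not force it.
u2: does not force it.
u3: forces it.
u4: forces it.
Worlds forcing the formula: {u3, u4}.

2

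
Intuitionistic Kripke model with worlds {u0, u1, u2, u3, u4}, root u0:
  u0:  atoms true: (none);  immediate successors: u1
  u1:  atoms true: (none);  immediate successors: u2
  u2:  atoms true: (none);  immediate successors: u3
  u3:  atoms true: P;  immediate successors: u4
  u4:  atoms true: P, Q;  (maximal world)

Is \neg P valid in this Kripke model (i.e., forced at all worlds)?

Not every world: u0 \nVdash \neg P.
u0 \nVdash \neg P since u3 is accessible from u0 and u3 \Vdash P.

No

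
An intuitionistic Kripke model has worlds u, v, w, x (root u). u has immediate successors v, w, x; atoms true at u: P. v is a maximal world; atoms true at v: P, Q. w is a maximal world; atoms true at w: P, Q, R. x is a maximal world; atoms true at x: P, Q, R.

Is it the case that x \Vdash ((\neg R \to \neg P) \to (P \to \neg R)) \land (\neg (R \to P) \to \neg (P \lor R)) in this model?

No

x \nVdash ((\neg R \to \neg P) \to (P \to \neg R)) \land (\neg (R \to P) \to \neg (P \lor R)) since x fails (\neg R \to \neg P) \to (P \to \neg R).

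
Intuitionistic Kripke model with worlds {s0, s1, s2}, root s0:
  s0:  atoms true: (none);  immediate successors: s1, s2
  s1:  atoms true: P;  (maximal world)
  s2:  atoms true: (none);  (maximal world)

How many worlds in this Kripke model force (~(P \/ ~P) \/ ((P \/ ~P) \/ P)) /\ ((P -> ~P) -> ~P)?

2

s0: does not force it — s0 ||-/- (~(P \/ ~P) \/ ((P \/ ~P) \/ P)) /\ ((P -> ~P) -> ~P) since s0 fails ~(P \/ ~P) \/ ((P \/ ~P) \/ P).
s1: forces it.
s2: forces it.
Worlds forcing the formula: {s1, s2}.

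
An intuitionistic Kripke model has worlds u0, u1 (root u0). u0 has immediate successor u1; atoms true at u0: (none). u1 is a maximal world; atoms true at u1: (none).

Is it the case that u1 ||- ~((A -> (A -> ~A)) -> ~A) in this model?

u1 ||-/- ~((A -> (A -> ~A)) -> ~A) since u1 is accessible from u1 and u1 ||- (A -> (A -> ~A)) -> ~A.
u1 ||- (A -> (A -> ~A)) -> ~A: every world accessible from u1 that forces A -> (A -> ~A) (namely u1) also forces ~A.

No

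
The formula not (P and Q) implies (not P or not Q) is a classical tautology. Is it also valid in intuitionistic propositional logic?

This is the constructively invalid direction of De Morgan's law for conjunction, which is not intuitionistically valid.
A Kripke countermodel: worlds w0, w1, w2; order generated by w0 <= w1, w0 <= w2; atoms true at each world — w0:{}; w1:{P}; w2:{Q}.
w0 does not force not (P and Q) implies (not P or not Q): already at w0 itself, w0 forces not (P and Q) but w0 does not force not P or not Q.
w0 does not force not P or not Q: neither disjunct is forced at w0.
w0 does not force not P since w1 is accessible from w0 and w1 forces P.
So the root w0 does not force the formula.

No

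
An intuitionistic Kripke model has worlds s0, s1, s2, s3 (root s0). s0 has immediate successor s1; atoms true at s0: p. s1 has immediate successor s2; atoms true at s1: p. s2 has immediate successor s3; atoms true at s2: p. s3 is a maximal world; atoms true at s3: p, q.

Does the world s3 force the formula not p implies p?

s3 forces not p implies p vacuously: no world accessible from s3 forces the antecedent not p.

Yes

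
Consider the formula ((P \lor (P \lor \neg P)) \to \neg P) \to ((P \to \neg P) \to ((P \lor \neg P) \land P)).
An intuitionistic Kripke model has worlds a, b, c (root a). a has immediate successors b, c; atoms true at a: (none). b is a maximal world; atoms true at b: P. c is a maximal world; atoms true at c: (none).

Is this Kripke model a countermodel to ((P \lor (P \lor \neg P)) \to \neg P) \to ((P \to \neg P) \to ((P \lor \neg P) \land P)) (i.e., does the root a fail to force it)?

Yes

a \nVdash ((P \lor (P \lor \neg P)) \to \neg P) \to ((P \to \neg P) \to ((P \lor \neg P) \land P)): at the accessible world c, c \Vdash (P \lor (P \lor \neg P)) \to \neg P but c \nVdash (P \to \neg P) \to ((P \lor \neg P) \land P).
c \nVdash (P \to \neg P) \to ((P \lor \neg P) \land P): already at c itself, c \Vdash P \to \neg P but c \nVdash (P \lor \neg P) \land P.
c \nVdash (P \lor \neg P) \land P since c fails P.
So the root a does not force ((P \lor (P \lor \neg P)) \to \neg P) \to ((P \to \neg P) \to ((P \lor \neg P) \land P)); the model is a countermodel.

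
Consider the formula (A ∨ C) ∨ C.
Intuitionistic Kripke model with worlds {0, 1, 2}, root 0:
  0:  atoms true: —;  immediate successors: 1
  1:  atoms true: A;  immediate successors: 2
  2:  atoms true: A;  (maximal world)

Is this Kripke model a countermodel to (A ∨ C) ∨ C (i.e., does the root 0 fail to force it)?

0 ⊮ (A ∨ C) ∨ C: neither disjunct is forced at 0.
0 ⊮ A ∨ C: neither disjunct is forced at 0.
0 lacks atom A, so 0 ⊮ A.
So the root 0 does not force (A ∨ C) ∨ C; the model is a countermodel.

Yes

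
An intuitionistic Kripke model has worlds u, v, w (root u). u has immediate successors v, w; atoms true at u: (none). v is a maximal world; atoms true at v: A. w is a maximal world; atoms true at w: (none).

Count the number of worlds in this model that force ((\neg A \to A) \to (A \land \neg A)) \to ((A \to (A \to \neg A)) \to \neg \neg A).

1

u: does not force it — u \nVdash ((\neg A \to A) \to (A \land \neg A)) \to ((A \to (A \to \neg A)) \to \neg \neg A): at the accessible world w, w \Vdash (\neg A \to A) \to (A \land \neg A) but w \nVdash (A \to (A \to \neg A)) \to \neg \neg A.
v: forces it.
w: does not force it.
Worlds forcing the formula: {v}.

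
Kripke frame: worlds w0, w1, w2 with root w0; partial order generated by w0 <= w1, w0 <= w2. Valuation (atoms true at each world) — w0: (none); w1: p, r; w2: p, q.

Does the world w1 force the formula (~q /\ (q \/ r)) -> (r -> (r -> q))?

No

w1 ||-/- (~q /\ (q \/ r)) -> (r -> (r -> q)): already at w1 itself, w1 ||- ~q /\ (q \/ r) but w1 ||-/- r -> (r -> q).
w1 ||-/- r -> (r -> q): already at w1 itself, w1 ||- r but w1 ||-/- r -> q.
w1 ||-/- r -> q: already at w1 itself, w1 ||- r but w1 ||-/- q.
w1 lacks atom q, so w1 ||-/- q.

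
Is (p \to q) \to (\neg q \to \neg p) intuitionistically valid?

Yes

This is the forward direction of contraposition, which is intuitionistically derivable.
Assume p \to q and \neg q. If p held then q would follow, contradicting \neg q; so \neg p.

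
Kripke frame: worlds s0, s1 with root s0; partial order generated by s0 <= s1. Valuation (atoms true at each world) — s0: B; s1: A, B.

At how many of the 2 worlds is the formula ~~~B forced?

s0: does not force it — s0 ||-/- ~~~B since s0 is accessible from s0 and s0 ||- ~~B.
s1: does not force it.
Worlds forcing the formula: { }.

0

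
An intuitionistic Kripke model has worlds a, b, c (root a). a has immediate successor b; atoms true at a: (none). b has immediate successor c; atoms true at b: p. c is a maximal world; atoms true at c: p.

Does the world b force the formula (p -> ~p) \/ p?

b ||- (p -> ~p) \/ p via the disjunct p.

Yes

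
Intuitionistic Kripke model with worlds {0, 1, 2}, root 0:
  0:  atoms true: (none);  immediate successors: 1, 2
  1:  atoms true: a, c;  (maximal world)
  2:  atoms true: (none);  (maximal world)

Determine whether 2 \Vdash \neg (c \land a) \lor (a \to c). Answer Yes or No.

2 \Vdash \neg (c \land a) \lor (a \to c) via the disjunct \neg (c \land a).

Yes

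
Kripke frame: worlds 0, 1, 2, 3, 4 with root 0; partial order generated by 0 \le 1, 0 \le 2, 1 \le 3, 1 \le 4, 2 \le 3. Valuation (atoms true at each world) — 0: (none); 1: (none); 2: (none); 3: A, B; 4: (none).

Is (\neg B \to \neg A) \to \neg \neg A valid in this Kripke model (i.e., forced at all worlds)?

Not every world: 0 \nVdash (\neg B \to \neg A) \to \neg \neg A.
0 \nVdash (\neg B \to \neg A) \to \neg \neg A: already at 0 itself, 0 \Vdash \neg B \to \neg A but 0 \nVdash \neg \neg A.
0 \nVdash \neg \neg A since 4 is accessible from 0 and 4 \Vdash \neg A.
4 \Vdash \neg A: no world accessible from 4 forces A.

No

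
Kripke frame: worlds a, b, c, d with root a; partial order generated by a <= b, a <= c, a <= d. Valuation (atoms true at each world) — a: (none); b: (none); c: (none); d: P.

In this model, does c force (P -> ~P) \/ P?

Yes

c ||- (P -> ~P) \/ P via the disjunct P -> ~P.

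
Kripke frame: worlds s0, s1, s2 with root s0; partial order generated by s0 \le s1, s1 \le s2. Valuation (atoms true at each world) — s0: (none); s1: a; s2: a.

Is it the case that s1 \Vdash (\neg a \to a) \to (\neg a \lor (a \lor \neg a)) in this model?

Yes

s1 \Vdash (\neg a \to a) \to (\neg a \lor (a \lor \neg a)): every world accessible from s1 that forces \neg a \to a (namely s1, s2) also forces \neg a \lor (a \lor \neg a).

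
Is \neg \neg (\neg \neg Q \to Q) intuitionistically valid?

Yes

This is the double negation of double-negation elimination, which is intuitionistically derivable.
By Glivenko's theorem the double negation of any classical propositional tautology is intuitionistically provable; \neg \neg Q \to Q is classically a tautology.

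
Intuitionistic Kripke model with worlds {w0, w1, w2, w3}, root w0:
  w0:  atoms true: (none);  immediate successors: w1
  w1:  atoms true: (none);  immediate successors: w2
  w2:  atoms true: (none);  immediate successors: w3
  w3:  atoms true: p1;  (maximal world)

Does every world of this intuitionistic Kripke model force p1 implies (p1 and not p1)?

No

Not every world: w0 does not force p1 implies (p1 and not p1).
w0 does not force p1 implies (p1 and not p1): at the accessible world w3, w3 forces p1 but w3 does not force p1 and not p1.
w3 does not force p1 and not p1 since w3 fails not p1.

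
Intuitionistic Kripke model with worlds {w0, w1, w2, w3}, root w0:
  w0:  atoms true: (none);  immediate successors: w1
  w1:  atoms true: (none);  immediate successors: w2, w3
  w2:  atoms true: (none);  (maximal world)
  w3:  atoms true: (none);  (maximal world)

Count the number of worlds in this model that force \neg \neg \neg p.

w0: forces it.
w1: forces it.
w2: forces it.
w3: forces it.
Worlds forcing the formula: {w0, w1, w2, w3}.

4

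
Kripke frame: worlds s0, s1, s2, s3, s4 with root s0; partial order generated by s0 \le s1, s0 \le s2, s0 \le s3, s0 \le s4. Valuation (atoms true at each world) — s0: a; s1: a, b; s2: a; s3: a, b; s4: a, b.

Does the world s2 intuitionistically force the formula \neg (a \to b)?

Yes

s2 \Vdash \neg (a \to b): no world accessible from s2 forces a \to b.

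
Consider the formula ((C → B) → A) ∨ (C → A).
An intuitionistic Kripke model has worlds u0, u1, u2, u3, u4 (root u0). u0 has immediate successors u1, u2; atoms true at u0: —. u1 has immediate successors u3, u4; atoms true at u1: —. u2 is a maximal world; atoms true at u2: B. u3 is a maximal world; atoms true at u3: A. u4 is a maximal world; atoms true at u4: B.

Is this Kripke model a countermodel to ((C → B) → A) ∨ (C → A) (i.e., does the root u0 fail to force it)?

u0 ⊩ ((C → B) → A) ∨ (C → A) via the disjunct C → A.
So the root u0 forces ((C → B) → A) ∨ (C → A); the model is not a countermodel.

No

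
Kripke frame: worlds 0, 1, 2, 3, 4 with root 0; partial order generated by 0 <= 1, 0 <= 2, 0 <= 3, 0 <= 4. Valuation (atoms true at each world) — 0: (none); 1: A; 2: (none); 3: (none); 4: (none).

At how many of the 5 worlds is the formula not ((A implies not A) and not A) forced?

1

0: does not force it — 0 does not force not ((A implies not A) and not A) since 2 is accessible from 0 and 2 forces (A implies not A) and not A.
1: forces it.
2: does not force it.
3: does not force it.
4: does not force it.
Worlds forcing the formula: {1}.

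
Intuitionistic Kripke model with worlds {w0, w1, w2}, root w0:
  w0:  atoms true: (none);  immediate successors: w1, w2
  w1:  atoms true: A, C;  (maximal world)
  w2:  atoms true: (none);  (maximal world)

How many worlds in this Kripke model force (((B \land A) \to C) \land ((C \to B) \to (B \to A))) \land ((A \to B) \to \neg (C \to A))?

1

w0: does not force it — w0 \nVdash (((B \land A) \to C) \land ((C \to B) \to (B \to A))) \land ((A \to B) \to \neg (C \to A)) since w0 fails (A \to B) \to \neg (C \to A).
w1: forces it.
w2: does not force it — w2 \nVdash (((B \land A) \to C) \land ((C \to B) \to (B \to A))) \land ((A \to B) \to \neg (C \to A)) since w2 fails (A \to B) \to \neg (C \to A).
Worlds forcing the formula: {w1}.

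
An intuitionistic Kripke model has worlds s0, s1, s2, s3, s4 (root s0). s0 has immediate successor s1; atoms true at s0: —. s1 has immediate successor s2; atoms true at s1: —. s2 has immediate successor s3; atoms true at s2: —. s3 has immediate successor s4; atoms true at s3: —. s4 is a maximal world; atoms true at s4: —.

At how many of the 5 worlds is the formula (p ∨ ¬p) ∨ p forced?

5

s0: forces it.
s1: forces it.
s2: forces it.
s3: forces it.
s4: forces it.
Worlds forcing the formula: {s0, s1, s2, s3, s4}.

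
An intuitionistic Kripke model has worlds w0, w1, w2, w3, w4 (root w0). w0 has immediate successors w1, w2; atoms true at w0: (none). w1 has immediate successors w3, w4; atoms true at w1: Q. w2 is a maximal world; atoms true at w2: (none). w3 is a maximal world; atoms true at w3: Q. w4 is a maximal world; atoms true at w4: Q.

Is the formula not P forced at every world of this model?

Yes

w0 forces not P: no world accessible from w0 forces P.
Since the root w0 forces not P and forcing is persistent (monotone upward), every world forces it.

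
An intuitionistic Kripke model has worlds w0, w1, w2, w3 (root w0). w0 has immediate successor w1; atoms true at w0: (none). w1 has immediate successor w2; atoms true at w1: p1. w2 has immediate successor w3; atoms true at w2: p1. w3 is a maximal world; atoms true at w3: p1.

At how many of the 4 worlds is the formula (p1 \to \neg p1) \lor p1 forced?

3

w0: does not force it — w0 \nVdash (p1 \to \neg p1) \lor p1: neither disjunct is forced at w0.
w1: forces it.
w2: forces it.
w3: forces it.
Worlds forcing the formula: {w1, w2, w3}.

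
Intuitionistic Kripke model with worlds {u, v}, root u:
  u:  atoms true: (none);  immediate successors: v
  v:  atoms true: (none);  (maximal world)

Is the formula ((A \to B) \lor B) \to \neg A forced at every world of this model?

Yes

u \Vdash ((A \to B) \lor B) \to \neg A: every world accessible from u that forces (A \to B) \lor B (namely u, v) also forces \neg A.
Since the root u forces ((A \to B) \lor B) \to \neg A and forcing is persistent (monotone upward), every world forces it.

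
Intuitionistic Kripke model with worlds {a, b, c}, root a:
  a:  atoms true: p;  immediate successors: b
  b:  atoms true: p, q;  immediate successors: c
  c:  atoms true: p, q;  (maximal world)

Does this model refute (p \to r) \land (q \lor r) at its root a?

Yes

a \nVdash (p \to r) \land (q \lor r) since a fails p \to r.
So the root a does not force (p \to r) \land (q \lor r); the model is a countermodel.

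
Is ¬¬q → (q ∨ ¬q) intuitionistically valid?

No

This is a variant of double-negation elimination (deriving excluded middle from double negation), which is not intuitionistically valid.
A Kripke countermodel: worlds u, v; order generated by u ≤ v; atoms true at each world — u:{}; v:{q}.
u ⊮ ¬¬q → (q ∨ ¬q): already at u itself, u ⊩ ¬¬q but u ⊮ q ∨ ¬q.
u ⊮ q ∨ ¬q: neither disjunct is forced at u.
u lacks atom q, so u ⊮ q.
So the root u does not force the formula.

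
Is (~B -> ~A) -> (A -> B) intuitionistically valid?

This is the converse of contraposition, which is not intuitionistically valid.
A Kripke countermodel: worlds u, v; order generated by u <= v; atoms true at each world — u:{A}; v:{A,B}.
u ||-/- (~B -> ~A) -> (A -> B): already at u itself, u ||- ~B -> ~A but u ||-/- A -> B.
u ||-/- A -> B: already at u itself, u ||- A but u ||-/- B.
u lacks atom B, so u ||-/- B.
So the root u does not force the formula.

No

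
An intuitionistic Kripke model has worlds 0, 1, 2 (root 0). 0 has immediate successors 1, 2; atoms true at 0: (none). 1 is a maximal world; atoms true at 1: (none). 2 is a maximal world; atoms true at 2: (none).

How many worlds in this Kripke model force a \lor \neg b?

3

0: forces it.
1: forces it.
2: forces it.
Worlds forcing the formula: {0, 1, 2}.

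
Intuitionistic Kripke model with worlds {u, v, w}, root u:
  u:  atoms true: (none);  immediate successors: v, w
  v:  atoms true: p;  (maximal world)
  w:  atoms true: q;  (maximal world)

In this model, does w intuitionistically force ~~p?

w ||-/- ~~p since w is accessible from w and w ||- ~p.
w ||- ~p: no world accessible from w forces p.

No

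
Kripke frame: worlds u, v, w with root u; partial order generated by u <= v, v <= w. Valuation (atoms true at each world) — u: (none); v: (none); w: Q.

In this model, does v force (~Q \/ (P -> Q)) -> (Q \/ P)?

No

v ||-/- (~Q \/ (P -> Q)) -> (Q \/ P): already at v itself, v ||- ~Q \/ (P -> Q) but v ||-/- Q \/ P.
v ||-/- Q \/ P: neither disjunct is forced at v.
v lacks atom Q, so v ||-/- Q.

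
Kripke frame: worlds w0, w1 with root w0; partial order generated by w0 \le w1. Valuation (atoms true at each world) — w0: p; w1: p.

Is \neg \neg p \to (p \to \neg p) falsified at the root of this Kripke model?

w0 \nVdash \neg \neg p \to (p \to \neg p): already at w0 itself, w0 \Vdash \neg \neg p but w0 \nVdash p \to \neg p.
w0 \nVdash p \to \neg p: already at w0 itself, w0 \Vdash p but w0 \nVdash \neg p.
w0 \nVdash \neg p since w0 is accessible from w0 and w0 \Vdash p.
So the root w0 does not force \neg \neg p \to (p \to \neg p); the model is a countermodel.

Yes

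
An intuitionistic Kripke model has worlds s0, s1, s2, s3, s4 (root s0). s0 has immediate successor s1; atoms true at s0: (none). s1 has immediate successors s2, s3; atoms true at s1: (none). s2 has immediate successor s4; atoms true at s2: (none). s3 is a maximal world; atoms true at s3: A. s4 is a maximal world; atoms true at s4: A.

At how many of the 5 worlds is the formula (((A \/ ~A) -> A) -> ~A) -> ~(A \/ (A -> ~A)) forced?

s0: forces it.
s1: forces it.
s2: forces it.
s3: forces it.
s4: forces it.
Worlds forcing the formula: {s0, s1, s2, s3, s4}.

5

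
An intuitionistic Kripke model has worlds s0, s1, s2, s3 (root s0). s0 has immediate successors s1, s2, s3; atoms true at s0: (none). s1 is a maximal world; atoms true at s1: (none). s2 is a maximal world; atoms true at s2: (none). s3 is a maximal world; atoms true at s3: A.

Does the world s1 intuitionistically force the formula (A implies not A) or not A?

s1 forces (A implies not A) or not A via the disjunct A implies not A.

Yes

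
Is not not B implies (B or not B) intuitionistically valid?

No

This is a variant of double-negation elimination (deriving excluded middle from double negation), which is not intuitionistically valid.
A Kripke countermodel: worlds s0, s1; order generated by s0 <= s1; atoms true at each world — s0:{}; s1:{B}.
s0 does not force not not B implies (B or not B): already at s0 itself, s0 forces not not B but s0 does not force B or not B.
s0 does not force B or not B: neither disjunct is forced at s0.
s0 lacks atom B, so s0 does not force B.
So the root s0 does not force the formula.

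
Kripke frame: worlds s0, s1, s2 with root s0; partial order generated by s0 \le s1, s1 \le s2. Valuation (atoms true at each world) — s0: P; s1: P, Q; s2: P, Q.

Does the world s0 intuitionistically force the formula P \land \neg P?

No

s0 \nVdash P \land \neg P since s0 fails \neg P.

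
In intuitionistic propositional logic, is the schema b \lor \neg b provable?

This is the law of excluded middle, which is not intuitionistically valid.
A Kripke countermodel: worlds s0, s1; order generated by s0 \le s1; atoms true at each world — s0:{}; s1:{b}.
s0 \nVdash b \lor \neg b: neither disjunct is forced at s0.
s0 lacks atom b, so s0 \nVdash b.
So the root s0 does not force the formula.

No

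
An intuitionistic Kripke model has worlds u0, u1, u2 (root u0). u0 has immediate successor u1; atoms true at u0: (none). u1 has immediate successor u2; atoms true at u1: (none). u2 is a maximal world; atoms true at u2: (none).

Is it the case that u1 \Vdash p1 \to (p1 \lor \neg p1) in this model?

Yes

u1 \Vdash p1 \to (p1 \lor \neg p1) vacuously: no world accessible from u1 forces the antecedent p1.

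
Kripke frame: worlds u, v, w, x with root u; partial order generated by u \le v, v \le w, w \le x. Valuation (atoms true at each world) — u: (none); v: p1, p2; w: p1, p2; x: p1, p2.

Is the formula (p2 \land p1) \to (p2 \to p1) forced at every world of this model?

u \Vdash (p2 \land p1) \to (p2 \to p1): every world accessible from u that forces p2 \land p1 (namely v, w, x) also forces p2 \to p1.
Since the root u forces (p2 \land p1) \to (p2 \to p1) and forcing is persistent (monotone upward), every world forces it.

Yes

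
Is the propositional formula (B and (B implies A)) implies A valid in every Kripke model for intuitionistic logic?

This is modus ponens in implicational form, which is intuitionistically derivable.
If a world forces B and B implies A, then applying the implication at that world (which is accessible from itself) gives A.

Yes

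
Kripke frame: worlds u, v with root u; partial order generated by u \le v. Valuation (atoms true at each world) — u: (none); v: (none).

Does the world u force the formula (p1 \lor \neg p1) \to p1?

No

u \nVdash (p1 \lor \neg p1) \to p1: already at u itself, u \Vdash p1 \lor \neg p1 but u \nVdash p1.
u lacks atom p1, so u \nVdash p1.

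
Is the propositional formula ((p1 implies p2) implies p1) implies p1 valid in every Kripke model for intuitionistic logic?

This is Peirce's law, which is not intuitionistically valid.
A Kripke countermodel: worlds w0, w1; order generated by w0 <= w1; atoms true at each world — w0:{}; w1:{p1}.
w0 does not force ((p1 implies p2) implies p1) implies p1: already at w0 itself, w0 forces (p1 implies p2) implies p1 but w0 does not force p1.
w0 lacks atom p1, so w0 does not force p1.
So the root w0 does not force the formula.

No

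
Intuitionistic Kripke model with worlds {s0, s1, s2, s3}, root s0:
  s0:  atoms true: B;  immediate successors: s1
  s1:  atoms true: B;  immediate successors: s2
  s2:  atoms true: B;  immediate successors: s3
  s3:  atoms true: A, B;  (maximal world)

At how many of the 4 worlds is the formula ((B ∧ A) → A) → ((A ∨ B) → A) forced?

s0: does not force it — s0 ⊮ ((B ∧ A) → A) → ((A ∨ B) → A): already at s0 itself, s0 ⊩ (B ∧ A) → A but s0 ⊮ (A ∨ B) → A.
s1: does not force it.
s2: does not force it.
s3: forces it.
Worlds forcing the formula: {s3}.

1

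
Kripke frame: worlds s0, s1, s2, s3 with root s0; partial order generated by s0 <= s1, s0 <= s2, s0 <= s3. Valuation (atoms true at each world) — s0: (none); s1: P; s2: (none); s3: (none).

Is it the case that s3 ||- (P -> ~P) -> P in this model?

s3 ||-/- (P -> ~P) -> P: already at s3 itself, s3 ||- P -> ~P but s3 ||-/- P.
s3 lacks atom P, so s3 ||-/- P.

No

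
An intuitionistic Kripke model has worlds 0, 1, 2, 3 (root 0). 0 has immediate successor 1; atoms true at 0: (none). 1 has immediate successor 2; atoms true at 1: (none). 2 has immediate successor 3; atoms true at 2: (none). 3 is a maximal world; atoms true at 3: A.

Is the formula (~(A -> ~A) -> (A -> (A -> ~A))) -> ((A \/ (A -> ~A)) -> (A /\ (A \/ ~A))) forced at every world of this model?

0 ||- (~(A -> ~A) -> (A -> (A -> ~A))) -> ((A \/ (A -> ~A)) -> (A /\ (A \/ ~A))) vacuously: no world accessible from 0 forces the antecedent ~(A -> ~A) -> (A -> (A -> ~A)).
Since the root 0 forces (~(A -> ~A) -> (A -> (A -> ~A))) -> ((A \/ (A -> ~A)) -> (A /\ (A \/ ~A))) and forcing is persistent (monotone upward), every world forces it.

Yes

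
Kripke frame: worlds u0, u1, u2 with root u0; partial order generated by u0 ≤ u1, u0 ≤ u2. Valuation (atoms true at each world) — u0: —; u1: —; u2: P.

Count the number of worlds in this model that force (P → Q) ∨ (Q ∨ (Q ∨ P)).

u0: does not force it — u0 ⊮ (P → Q) ∨ (Q ∨ (Q ∨ P)): neither disjunct is forced at u0.
u1: forces it.
u2: forces it.
Worlds forcing the formula: {u1, u2}.

2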